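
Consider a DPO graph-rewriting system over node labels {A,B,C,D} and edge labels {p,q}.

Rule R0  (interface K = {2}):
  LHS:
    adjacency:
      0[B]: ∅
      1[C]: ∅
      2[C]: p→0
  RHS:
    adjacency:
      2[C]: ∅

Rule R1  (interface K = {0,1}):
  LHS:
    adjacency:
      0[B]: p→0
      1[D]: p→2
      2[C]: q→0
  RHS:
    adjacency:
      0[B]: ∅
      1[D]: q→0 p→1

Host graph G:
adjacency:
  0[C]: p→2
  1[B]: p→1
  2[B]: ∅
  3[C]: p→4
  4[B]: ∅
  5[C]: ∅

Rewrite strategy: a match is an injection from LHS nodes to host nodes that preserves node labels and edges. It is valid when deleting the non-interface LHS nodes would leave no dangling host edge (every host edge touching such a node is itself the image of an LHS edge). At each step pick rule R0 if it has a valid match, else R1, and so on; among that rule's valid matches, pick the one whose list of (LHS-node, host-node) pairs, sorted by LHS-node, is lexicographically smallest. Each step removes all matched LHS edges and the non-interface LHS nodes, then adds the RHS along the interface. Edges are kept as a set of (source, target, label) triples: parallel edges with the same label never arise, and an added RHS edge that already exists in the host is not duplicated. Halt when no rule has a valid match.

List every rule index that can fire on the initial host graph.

Answer: [R0]

Derivation:
R0: 2 valid matches — {0↦2, 1↦5, 2↦0}, {0↦4, 1↦5, 2↦3}
R1: no valid match — LHS pattern not found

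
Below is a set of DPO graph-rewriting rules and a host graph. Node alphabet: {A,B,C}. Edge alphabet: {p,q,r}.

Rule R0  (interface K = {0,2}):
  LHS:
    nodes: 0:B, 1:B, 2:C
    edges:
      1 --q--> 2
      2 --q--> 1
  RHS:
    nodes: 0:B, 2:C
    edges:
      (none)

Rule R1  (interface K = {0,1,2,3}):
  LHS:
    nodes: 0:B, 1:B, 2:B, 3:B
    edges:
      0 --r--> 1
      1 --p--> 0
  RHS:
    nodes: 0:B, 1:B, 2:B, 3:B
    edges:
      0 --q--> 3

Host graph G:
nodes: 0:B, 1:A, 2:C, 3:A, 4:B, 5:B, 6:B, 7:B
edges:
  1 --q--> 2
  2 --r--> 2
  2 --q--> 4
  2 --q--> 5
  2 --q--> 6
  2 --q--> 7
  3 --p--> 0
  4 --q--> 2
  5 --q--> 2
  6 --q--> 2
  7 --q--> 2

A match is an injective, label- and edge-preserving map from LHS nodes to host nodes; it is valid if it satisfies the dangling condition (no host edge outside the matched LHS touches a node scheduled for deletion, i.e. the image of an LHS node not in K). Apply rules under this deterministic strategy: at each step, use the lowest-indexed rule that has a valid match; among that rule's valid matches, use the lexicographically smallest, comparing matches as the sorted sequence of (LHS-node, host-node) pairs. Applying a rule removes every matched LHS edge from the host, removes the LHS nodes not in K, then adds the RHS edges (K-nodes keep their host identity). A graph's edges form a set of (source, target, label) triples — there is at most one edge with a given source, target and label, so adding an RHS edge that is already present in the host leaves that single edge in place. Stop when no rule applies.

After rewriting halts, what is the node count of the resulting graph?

[0] host  ⇒  8 nodes, 11 edges  {1-q->2 2-r->2 2-q->4 2-q->5 2-q->6 2-q->7 3-p->0 4-q->2 5-q->2 6-q->2 7-q->2}
[1] R0 @ {0↦0, 1↦4, 2↦2}  ⇒  7 nodes, 9 edges  {1-q->2 2-r->2 2-q->5 2-q->6 2-q->7 3-p->0 5-q->2 6-q->2 7-q->2}
[2] R0 @ {0↦0, 1↦5, 2↦2}  ⇒  6 nodes, 7 edges  {1-q->2 2-r->2 2-q->6 2-q->7 3-p->0 6-q->2 7-q->2}
[3] R0 @ {0↦0, 1↦6, 2↦2}  ⇒  5 nodes, 5 edges  {1-q->2 2-r->2 2-q->7 3-p->0 7-q->2}
[4] R0 @ {0↦0, 1↦7, 2↦2}  ⇒  4 nodes, 3 edges  {1-q->2 2-r->2 3-p->0}
final graph: no rule applies after step 4
NF nodes: {0:B, 1:A, 2:C, 3:A}

Answer: 4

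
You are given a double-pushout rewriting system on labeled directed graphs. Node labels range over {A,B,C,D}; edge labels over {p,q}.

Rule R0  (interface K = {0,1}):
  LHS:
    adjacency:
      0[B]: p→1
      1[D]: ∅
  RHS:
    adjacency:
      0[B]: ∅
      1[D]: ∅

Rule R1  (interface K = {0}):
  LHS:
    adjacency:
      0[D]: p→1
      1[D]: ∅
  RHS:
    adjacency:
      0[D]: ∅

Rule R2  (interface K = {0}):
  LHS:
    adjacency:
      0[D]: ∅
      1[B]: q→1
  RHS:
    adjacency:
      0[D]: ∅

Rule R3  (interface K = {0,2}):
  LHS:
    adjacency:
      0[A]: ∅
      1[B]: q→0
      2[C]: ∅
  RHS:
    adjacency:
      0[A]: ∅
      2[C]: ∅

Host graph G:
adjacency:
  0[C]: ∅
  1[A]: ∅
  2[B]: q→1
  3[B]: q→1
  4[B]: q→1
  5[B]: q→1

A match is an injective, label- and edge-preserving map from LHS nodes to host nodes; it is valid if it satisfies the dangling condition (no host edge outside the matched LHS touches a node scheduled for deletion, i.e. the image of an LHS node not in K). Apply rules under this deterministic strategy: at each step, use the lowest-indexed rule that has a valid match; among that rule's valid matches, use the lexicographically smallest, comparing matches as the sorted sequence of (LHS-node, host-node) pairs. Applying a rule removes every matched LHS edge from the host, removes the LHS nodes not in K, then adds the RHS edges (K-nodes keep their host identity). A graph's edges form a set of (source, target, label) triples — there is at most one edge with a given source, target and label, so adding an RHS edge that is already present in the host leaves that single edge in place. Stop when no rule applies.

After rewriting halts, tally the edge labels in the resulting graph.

initial: |V|=6 |E|=4  E = 2-q->1 3-q->1 4-q->1 5-q->1
step 1: apply R3 at {0↦1, 1↦2, 2↦0}  → |V|=5 |E|=3  E = 3-q->1 4-q->1 5-q->1
step 2: apply R3 at {0↦1, 1↦3, 2↦0}  → |V|=4 |E|=2  E = 4-q->1 5-q->1
step 3: apply R3 at {0↦1, 1↦4, 2↦0}  → |V|=3 |E|=1  E = 5-q->1
step 4: apply R3 at {0↦1, 1↦5, 2↦0}  → |V|=2 |E|=0  E = ∅
normal form: no rule applies after step 4
NF edges: []

Answer: (no edges)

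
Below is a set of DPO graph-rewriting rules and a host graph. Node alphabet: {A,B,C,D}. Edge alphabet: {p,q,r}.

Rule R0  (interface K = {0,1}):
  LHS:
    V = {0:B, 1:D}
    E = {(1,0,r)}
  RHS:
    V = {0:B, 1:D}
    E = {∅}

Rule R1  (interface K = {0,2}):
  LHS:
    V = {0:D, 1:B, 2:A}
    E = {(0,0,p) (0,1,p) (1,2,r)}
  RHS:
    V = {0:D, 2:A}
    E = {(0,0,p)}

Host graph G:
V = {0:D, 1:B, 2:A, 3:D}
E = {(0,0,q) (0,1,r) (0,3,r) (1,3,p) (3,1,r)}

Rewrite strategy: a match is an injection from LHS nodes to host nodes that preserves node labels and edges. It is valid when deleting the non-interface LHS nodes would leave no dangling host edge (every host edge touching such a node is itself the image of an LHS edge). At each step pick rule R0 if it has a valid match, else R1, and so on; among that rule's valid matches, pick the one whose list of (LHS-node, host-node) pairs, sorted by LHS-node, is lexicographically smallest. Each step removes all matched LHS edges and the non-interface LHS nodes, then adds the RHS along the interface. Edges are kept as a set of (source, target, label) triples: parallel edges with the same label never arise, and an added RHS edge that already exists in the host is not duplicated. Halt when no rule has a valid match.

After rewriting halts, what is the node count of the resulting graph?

Answer: 4

Derivation:
initial: |V|=4 |E|=5  E = 0-q->0 0-r->1 0-r->3 1-p->3 3-r->1
step 1: apply R0 at {0↦1, 1↦0}  → |V|=4 |E|=4  E = 0-q->0 0-r->3 1-p->3 3-r->1
step 2: apply R0 at {0↦1, 1↦3}  → |V|=4 |E|=3  E = 0-q->0 0-r->3 1-p->3
final graph: no rule applies after step 2
NF nodes: {0:D, 1:B, 2:A, 3:D}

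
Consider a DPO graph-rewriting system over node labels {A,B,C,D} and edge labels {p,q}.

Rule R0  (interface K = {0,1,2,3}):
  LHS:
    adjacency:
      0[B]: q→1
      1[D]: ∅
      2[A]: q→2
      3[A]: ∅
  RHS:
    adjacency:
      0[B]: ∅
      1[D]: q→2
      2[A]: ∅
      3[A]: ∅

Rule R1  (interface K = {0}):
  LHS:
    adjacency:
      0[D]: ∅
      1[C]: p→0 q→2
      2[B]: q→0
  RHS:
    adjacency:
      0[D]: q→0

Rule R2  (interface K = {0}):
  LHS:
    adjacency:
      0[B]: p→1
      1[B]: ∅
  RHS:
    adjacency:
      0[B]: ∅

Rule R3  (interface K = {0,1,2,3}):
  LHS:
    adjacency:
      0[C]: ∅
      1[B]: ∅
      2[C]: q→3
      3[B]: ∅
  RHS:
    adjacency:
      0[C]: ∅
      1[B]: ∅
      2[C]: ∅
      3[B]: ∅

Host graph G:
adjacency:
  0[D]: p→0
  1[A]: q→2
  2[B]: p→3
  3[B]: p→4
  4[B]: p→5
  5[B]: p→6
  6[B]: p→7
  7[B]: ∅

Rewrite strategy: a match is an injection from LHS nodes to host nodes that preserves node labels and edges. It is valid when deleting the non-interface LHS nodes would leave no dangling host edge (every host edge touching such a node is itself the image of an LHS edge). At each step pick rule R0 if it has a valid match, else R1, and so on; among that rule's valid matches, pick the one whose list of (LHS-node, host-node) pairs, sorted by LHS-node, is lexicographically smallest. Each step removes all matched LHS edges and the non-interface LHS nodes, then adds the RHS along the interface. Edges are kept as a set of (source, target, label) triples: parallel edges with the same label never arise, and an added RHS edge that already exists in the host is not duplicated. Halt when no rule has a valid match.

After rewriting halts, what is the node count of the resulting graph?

Answer: 3

Derivation:
[0] host  ⇒  8 nodes, 7 edges  {0-p->0 1-q->2 2-p->3 3-p->4 4-p->5 5-p->6 6-p->7}
[1] R2 @ {0↦6, 1↦7}  ⇒  7 nodes, 6 edges  {0-p->0 1-q->2 2-p->3 3-p->4 4-p->5 5-p->6}
[2] R2 @ {0↦5, 1↦6}  ⇒  6 nodes, 5 edges  {0-p->0 1-q->2 2-p->3 3-p->4 4-p->5}
[3] R2 @ {0↦4, 1↦5}  ⇒  5 nodes, 4 edges  {0-p->0 1-q->2 2-p->3 3-p->4}
[4] R2 @ {0↦3, 1↦4}  ⇒  4 nodes, 3 edges  {0-p->0 1-q->2 2-p->3}
[5] R2 @ {0↦2, 1↦3}  ⇒  3 nodes, 2 edges  {0-p->0 1-q->2}
normal form: no rule applies after step 5
NF nodes: {0:D, 1:A, 2:B}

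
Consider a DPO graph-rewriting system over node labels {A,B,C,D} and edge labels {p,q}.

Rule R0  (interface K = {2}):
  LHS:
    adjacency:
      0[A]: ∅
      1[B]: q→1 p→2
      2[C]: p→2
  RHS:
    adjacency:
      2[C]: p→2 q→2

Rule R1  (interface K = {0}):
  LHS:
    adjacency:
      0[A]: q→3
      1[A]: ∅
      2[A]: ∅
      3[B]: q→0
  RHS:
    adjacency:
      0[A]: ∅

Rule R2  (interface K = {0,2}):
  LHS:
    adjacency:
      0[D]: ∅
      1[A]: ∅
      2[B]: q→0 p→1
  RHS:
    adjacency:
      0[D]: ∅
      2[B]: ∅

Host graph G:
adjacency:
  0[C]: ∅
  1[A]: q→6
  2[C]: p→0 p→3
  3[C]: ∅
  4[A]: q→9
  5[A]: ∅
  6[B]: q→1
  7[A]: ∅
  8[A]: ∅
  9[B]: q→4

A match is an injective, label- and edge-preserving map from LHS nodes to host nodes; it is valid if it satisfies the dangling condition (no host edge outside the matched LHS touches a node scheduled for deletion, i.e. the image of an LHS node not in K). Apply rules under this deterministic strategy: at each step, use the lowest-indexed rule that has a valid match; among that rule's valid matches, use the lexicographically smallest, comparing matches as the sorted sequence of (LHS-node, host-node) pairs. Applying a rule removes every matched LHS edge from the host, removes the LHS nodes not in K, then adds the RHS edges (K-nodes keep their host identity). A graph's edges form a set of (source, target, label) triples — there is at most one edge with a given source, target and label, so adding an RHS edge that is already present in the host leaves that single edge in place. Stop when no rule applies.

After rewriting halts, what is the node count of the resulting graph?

Answer: 4

Rewrite trace:
start.  V:10 E:6  edges: 1-q->6 2-p->0 2-p->3 4-q->9 6-q->1 9-q->4
1. fire R1 via {0↦1, 1↦5, 2↦7, 3↦6}  →  V:7 E:4  edges: 2-p->0 2-p->3 4-q->9 9-q->4
2. fire R1 via {0↦4, 1↦1, 2↦8, 3↦9}  →  V:4 E:2  edges: 2-p->0 2-p->3
normal form: no rule applies after step 2
NF nodes: {0:C, 2:C, 3:C, 4:A}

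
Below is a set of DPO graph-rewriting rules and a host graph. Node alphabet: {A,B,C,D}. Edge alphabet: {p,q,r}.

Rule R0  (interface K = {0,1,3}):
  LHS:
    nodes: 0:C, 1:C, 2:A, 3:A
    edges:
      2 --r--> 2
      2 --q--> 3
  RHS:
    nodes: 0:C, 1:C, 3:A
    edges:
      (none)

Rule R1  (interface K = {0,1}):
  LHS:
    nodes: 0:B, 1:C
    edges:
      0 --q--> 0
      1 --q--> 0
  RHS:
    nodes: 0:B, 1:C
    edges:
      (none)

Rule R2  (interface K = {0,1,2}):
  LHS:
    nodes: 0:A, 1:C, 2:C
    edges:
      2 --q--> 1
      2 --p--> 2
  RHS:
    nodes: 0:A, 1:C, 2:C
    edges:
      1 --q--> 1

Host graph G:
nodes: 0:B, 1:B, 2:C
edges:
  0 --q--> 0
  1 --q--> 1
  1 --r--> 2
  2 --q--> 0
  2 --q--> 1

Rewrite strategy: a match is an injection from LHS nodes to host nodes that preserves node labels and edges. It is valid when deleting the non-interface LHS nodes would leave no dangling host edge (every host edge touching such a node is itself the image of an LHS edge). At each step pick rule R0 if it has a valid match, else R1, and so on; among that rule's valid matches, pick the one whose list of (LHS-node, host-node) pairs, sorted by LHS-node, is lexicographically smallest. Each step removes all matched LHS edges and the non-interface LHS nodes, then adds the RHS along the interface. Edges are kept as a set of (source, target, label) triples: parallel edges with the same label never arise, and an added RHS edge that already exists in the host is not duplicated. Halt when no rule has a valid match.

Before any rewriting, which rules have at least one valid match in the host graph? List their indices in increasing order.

Answer: [R1]

Derivation:
R0: no valid match — LHS pattern not found
R1: 2 valid matches — {0↦0, 1↦2}, {0↦1, 1↦2}
R2: no valid match — LHS pattern not found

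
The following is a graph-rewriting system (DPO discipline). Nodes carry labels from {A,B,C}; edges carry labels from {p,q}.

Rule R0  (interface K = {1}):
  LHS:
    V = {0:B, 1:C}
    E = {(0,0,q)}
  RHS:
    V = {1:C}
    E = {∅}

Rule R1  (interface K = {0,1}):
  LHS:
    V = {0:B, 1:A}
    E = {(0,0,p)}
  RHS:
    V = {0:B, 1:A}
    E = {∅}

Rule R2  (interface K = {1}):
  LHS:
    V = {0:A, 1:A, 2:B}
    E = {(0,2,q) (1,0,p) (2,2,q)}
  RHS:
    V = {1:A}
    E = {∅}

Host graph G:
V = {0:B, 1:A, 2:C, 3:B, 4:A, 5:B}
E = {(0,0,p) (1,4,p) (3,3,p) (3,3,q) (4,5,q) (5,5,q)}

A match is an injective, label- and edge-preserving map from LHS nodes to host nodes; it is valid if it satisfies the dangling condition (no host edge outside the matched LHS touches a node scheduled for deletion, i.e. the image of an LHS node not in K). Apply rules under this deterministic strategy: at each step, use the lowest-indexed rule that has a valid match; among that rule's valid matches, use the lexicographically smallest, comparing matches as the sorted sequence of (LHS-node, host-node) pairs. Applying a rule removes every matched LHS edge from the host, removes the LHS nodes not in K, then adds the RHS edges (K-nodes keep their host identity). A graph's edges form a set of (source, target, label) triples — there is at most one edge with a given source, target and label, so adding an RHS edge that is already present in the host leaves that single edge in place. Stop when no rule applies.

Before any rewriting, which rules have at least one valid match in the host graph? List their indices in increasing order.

R0: no valid match — 2 raw matches, all fail dangling condition
R1: 4 valid matches — {0↦0, 1↦1}, {0↦0, 1↦4}, {0↦3, 1↦1} (+1 more)
R2: 1 valid match — {0↦4, 1↦1, 2↦5}

Answer: [R1,R2]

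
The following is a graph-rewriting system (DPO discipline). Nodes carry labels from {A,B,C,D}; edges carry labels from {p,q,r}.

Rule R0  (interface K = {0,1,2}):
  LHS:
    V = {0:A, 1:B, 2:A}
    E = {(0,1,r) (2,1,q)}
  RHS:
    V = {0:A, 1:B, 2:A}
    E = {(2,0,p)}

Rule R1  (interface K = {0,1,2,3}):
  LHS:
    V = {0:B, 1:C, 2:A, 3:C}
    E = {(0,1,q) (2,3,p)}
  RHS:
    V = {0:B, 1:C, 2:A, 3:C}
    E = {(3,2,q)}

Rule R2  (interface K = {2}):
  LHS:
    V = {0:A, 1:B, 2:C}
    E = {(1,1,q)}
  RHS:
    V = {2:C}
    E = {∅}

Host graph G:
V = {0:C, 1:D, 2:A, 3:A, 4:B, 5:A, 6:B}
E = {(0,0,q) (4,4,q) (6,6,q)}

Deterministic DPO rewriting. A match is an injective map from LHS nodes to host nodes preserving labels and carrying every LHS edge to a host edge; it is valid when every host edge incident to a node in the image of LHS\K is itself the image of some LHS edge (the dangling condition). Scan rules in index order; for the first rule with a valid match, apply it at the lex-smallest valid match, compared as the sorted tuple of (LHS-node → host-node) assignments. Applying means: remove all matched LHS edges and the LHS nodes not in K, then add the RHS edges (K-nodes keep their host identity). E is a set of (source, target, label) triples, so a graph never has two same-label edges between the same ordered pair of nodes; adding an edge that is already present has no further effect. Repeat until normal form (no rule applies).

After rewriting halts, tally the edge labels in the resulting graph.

initial: |V|=7 |E|=3  E = 0-q->0 4-q->4 6-q->6
step 1: apply R2 at {0↦2, 1↦4, 2↦0}  → |V|=5 |E|=2  E = 0-q->0 6-q->6
step 2: apply R2 at {0↦3, 1↦6, 2↦0}  → |V|=3 |E|=1  E = 0-q->0
final graph: no rule applies after step 2
NF edges: [(0, 0, 'q')]

Answer: q:1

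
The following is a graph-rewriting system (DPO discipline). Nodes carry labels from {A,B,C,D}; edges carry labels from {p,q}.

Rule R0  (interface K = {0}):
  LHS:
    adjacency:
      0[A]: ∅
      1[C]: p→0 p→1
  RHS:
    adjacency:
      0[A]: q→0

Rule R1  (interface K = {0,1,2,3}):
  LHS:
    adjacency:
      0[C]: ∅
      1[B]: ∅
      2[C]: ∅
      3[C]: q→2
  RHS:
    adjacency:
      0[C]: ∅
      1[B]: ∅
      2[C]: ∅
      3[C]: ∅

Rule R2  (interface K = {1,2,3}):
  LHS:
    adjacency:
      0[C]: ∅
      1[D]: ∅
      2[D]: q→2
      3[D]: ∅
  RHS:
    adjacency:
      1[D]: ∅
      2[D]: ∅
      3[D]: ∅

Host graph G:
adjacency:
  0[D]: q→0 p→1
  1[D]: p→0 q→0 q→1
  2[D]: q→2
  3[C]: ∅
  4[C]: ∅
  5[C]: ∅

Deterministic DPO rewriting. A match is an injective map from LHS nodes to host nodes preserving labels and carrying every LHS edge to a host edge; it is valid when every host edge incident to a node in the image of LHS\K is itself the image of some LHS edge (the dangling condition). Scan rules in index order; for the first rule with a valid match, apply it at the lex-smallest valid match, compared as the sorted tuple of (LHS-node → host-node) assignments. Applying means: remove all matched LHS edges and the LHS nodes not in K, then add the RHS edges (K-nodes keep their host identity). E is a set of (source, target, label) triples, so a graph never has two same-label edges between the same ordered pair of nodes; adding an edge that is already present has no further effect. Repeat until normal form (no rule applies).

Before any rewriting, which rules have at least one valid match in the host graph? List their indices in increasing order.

Answer: [R2]

Derivation:
R0: no valid match — LHS pattern not found
R1: no valid match — LHS pattern not found
R2: 18 valid matches — {0↦3, 1↦0, 2↦1, 3↦2}, {0↦3, 1↦0, 2↦2, 3↦1}, {0↦3, 1↦1, 2↦0, 3↦2} (+15 more)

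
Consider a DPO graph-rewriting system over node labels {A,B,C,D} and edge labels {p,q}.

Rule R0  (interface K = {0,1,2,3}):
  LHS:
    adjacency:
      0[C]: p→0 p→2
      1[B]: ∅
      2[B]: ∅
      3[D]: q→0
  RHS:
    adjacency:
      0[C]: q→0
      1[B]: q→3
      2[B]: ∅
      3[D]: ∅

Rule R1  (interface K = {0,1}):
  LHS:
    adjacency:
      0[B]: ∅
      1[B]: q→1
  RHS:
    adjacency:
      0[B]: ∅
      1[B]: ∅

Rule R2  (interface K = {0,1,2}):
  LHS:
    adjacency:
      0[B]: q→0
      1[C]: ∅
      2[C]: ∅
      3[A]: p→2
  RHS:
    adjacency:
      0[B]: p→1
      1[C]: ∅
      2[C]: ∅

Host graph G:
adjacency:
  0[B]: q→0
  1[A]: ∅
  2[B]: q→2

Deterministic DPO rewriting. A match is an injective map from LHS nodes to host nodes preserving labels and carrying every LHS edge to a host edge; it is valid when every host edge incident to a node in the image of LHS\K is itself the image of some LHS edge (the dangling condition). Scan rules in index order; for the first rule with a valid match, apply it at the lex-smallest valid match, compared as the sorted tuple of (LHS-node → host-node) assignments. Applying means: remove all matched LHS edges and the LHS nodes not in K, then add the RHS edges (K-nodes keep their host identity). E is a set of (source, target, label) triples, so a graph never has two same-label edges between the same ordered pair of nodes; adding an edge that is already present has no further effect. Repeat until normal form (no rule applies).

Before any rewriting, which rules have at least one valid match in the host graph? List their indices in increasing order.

Answer: [R1]

Steps:
R0: no valid match — LHS pattern not found
R1: 2 valid matches — {0↦0, 1↦2}, {0↦2, 1↦0}
R2: no valid match — LHS pattern not found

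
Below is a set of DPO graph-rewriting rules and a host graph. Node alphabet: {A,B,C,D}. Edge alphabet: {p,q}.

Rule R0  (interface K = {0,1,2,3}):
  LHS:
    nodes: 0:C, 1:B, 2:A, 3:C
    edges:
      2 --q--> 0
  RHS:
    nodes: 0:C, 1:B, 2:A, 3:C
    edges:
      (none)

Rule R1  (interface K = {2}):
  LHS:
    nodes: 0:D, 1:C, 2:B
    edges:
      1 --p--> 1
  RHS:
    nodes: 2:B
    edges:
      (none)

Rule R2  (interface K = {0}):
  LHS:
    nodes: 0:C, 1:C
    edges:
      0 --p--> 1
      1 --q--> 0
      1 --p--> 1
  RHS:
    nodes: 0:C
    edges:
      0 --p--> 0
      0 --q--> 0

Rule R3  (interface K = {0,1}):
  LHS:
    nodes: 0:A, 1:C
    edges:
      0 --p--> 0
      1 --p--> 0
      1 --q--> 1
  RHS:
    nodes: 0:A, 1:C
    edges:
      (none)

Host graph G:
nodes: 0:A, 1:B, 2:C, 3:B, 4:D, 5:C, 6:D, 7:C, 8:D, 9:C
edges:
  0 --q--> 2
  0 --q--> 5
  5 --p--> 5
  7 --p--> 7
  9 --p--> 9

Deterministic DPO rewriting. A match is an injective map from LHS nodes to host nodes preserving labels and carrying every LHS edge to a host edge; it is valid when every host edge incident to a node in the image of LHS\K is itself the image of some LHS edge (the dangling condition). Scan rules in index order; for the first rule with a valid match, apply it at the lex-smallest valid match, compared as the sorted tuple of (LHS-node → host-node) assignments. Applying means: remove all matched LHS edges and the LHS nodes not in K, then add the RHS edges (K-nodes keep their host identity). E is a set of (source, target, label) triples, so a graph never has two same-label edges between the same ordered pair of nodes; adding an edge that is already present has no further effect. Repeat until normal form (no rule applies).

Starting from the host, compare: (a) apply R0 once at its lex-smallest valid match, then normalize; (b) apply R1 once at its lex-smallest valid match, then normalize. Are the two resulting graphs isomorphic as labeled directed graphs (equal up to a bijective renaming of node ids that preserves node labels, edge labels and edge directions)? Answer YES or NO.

Answer: YES

Steps:
branch R0-first: apply at {0↦2, 1↦1, 2↦0, 3↦5} → |E|=4, then 4 more step(s) → NF |V|=4 |E|=0 V={0:A, 1:B, 2:C, 3:B} E=∅
branch R1-first: apply at {0↦4, 1↦7, 2↦1} → |E|=4, then 4 more step(s) → NF |V|=4 |E|=0 V={0:A, 1:B, 2:C, 3:B} E=∅
graphs isomorphic (equal up to label-preserving node renaming)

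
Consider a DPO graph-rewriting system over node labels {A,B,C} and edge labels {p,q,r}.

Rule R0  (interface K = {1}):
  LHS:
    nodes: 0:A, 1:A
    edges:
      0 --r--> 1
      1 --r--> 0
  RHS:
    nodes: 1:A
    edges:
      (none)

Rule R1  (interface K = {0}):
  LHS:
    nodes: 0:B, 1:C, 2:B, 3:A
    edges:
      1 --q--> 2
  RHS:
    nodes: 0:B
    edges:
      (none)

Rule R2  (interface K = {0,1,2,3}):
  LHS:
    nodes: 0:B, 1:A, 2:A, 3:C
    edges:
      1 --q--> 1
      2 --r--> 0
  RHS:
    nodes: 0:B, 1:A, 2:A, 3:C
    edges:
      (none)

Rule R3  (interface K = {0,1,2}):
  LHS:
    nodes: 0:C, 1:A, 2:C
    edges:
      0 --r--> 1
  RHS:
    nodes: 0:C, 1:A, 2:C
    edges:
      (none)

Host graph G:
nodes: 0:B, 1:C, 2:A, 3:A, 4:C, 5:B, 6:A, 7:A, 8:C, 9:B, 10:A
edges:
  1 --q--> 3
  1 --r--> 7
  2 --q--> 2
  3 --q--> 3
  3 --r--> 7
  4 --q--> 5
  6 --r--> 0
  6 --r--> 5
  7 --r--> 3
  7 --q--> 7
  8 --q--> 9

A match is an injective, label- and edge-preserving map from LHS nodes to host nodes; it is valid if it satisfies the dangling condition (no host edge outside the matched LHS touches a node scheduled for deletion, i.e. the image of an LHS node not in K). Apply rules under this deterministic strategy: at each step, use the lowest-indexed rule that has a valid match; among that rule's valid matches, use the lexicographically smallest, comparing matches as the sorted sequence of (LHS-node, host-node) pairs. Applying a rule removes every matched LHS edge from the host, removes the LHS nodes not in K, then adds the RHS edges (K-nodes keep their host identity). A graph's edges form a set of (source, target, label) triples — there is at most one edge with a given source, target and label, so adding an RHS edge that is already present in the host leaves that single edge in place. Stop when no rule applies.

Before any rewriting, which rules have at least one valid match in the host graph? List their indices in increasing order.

R0: no valid match — 2 raw matches, all fail dangling condition
R1: 2 valid matches — {0↦0, 1↦8, 2↦9, 3↦10}, {0↦5, 1↦8, 2↦9, 3↦10}
R2: 18 valid matches — {0↦0, 1↦2, 2↦6, 3↦1}, {0↦0, 1↦2, 2↦6, 3↦4}, {0↦0, 1↦2, 2↦6, 3↦8} (+15 more)
R3: 2 valid matches — {0↦1, 1↦7, 2↦4}, {0↦1, 1↦7, 2↦8}

Answer: [R1,R2,R3]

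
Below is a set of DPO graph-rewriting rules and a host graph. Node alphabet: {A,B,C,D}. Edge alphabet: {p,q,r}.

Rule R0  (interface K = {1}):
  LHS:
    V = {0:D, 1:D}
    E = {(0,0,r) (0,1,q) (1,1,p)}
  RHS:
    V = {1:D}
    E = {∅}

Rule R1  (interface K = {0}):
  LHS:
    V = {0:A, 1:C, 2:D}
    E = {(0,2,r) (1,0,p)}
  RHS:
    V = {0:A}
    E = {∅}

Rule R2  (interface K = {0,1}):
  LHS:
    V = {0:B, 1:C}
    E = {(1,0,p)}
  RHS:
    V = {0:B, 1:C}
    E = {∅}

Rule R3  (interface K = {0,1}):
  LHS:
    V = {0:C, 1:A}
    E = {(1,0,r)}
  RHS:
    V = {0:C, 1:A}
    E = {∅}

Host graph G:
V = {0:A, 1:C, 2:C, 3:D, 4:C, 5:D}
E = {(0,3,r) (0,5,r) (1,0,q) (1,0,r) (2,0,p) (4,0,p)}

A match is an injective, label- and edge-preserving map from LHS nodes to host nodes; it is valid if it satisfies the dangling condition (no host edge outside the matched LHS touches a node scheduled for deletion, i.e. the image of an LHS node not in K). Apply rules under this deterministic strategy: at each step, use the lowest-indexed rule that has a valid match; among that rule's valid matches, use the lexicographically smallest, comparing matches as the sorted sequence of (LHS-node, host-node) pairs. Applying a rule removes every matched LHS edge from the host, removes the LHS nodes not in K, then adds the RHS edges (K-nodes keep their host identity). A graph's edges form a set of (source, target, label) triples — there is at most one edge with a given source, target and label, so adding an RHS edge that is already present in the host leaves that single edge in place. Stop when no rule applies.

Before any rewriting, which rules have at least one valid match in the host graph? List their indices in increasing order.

Answer: [R1]

Steps:
R0: no valid match — LHS pattern not found
R1: 4 valid matches — {0↦0, 1↦2, 2↦3}, {0↦0, 1↦2, 2↦5}, {0↦0, 1↦4, 2↦3} (+1 more)
R2: no valid match — LHS pattern not found
R3: no valid match — LHS pattern not found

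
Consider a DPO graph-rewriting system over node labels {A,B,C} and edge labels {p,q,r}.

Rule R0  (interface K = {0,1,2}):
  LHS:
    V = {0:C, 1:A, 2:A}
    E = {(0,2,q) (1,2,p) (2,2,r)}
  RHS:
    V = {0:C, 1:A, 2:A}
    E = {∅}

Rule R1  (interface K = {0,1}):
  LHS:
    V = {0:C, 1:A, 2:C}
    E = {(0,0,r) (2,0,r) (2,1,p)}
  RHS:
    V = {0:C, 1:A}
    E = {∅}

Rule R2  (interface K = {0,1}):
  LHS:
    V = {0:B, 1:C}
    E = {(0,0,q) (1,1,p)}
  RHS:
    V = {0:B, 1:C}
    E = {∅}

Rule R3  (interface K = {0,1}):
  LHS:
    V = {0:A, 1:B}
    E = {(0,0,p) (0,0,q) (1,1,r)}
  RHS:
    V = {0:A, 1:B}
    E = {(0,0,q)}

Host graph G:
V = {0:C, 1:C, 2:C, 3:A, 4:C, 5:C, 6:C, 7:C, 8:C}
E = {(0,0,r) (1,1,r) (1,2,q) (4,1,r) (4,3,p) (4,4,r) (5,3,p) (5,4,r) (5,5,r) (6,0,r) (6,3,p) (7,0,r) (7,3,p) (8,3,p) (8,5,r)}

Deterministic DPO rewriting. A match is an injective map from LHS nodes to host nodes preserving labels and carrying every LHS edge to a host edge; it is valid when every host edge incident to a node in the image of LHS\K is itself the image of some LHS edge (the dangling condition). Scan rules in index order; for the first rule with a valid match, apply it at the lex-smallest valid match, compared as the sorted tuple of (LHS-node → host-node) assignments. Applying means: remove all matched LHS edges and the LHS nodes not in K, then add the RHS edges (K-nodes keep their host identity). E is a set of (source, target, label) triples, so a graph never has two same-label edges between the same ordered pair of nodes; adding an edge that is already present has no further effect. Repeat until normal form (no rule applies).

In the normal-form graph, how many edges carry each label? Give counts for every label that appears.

Answer: p:1 q:1 r:1

Derivation:
initial: |V|=9 |E|=15  E = 0-r->0 1-r->1 1-q->2 4-r->1 4-p->3 4-r->4 5-p->3 5-r->4 5-r->5 6-r->0 6-p->3 7-r->0 7-p->3 8-p->3 8-r->5
step 1: apply R1 at {0↦0, 1↦3, 2↦6}  → |V|=8 |E|=12  E = 1-r->1 1-q->2 4-r->1 4-p->3 4-r->4 5-p->3 5-r->4 5-r->5 7-r->0 7-p->3 8-p->3 8-r->5
step 2: apply R1 at {0↦5, 1↦3, 2↦8}  → |V|=7 |E|=9  E = 1-r->1 1-q->2 4-r->1 4-p->3 4-r->4 5-p->3 5-r->4 7-r->0 7-p->3
step 3: apply R1 at {0↦4, 1↦3, 2↦5}  → |V|=6 |E|=6  E = 1-r->1 1-q->2 4-r->1 4-p->3 7-r->0 7-p->3
step 4: apply R1 at {0↦1, 1↦3, 2↦4}  → |V|=5 |E|=3  E = 1-q->2 7-r->0 7-p->3
final graph: no rule applies after step 4
NF edges: [(1, 2, 'q'), (7, 0, 'r'), (7, 3, 'p')]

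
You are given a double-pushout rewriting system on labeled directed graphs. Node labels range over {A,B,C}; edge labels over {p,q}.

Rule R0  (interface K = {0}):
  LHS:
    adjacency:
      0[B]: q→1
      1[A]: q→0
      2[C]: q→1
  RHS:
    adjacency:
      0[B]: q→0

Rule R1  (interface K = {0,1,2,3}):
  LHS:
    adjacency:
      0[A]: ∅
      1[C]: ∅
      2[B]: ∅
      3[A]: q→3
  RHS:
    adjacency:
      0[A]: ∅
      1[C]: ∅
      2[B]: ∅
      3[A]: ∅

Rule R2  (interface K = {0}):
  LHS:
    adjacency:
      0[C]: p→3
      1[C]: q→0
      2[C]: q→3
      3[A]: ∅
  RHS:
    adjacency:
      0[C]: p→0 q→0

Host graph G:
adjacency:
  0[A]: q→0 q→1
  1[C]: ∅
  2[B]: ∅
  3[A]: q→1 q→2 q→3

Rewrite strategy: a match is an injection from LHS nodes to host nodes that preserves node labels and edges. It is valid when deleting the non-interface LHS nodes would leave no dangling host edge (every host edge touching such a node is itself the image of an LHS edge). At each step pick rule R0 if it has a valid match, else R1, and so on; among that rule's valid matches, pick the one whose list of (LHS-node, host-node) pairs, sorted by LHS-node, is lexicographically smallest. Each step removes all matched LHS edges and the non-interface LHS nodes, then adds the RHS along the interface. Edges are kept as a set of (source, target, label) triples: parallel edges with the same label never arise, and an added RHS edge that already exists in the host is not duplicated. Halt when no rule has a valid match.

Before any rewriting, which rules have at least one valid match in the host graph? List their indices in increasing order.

Answer: [R1]

Steps:
R0: no valid match — LHS pattern not found
R1: 2 valid matches — {0↦0, 1↦1, 2↦2, 3↦3}, {0↦3, 1↦1, 2↦2, 3↦0}
R2: no valid match — LHS pattern not found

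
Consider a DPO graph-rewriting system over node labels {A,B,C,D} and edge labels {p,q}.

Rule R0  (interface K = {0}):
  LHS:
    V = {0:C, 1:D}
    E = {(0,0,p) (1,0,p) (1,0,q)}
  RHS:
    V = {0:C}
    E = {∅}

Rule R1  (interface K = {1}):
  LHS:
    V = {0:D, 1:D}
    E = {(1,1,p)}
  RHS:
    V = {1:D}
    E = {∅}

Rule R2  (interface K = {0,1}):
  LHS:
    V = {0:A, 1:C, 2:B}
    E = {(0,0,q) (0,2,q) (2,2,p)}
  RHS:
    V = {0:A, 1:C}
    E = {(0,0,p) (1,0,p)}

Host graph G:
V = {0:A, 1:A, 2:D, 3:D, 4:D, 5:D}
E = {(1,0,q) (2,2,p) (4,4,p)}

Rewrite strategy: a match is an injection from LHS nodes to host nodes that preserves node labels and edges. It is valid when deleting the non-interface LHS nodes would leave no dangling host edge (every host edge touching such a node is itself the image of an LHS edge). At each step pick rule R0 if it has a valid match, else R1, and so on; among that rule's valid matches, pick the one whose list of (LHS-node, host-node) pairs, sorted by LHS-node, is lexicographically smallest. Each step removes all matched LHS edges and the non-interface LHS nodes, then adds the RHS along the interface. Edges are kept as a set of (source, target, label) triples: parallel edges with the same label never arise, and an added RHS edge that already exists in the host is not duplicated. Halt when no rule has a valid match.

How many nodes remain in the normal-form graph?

[0] host  ⇒  6 nodes, 3 edges  {1-q->0 2-p->2 4-p->4}
[1] R1 @ {0↦3, 1↦2}  ⇒  5 nodes, 2 edges  {1-q->0 4-p->4}
[2] R1 @ {0↦2, 1↦4}  ⇒  4 nodes, 1 edges  {1-q->0}
normal form: no rule applies after step 2
NF nodes: {0:A, 1:A, 4:D, 5:D}

Answer: 4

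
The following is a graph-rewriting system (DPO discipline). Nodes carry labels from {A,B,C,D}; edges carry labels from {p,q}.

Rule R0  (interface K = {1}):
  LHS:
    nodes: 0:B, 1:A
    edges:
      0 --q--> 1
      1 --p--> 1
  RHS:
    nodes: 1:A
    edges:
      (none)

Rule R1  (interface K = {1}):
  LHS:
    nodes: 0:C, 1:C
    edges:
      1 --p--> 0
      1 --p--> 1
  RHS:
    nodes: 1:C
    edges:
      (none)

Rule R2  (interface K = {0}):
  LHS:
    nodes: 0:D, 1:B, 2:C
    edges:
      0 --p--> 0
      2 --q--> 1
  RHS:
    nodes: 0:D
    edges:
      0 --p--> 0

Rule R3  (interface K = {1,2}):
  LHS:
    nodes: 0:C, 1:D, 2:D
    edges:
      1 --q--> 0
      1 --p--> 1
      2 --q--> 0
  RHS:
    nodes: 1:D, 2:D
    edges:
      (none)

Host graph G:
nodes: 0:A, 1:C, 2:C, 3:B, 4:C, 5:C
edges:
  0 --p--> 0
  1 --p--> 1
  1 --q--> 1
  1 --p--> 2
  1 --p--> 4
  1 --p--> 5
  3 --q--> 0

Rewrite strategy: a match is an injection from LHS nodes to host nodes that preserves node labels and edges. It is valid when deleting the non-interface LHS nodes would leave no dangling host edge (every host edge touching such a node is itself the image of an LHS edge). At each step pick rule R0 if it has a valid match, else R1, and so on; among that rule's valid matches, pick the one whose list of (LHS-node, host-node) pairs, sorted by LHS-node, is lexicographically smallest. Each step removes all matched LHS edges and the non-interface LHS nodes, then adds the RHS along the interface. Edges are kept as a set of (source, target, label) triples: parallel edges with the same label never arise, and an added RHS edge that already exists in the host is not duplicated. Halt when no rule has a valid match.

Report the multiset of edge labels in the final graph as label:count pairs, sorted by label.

[0] host  ⇒  6 nodes, 7 edges  {0-p->0 1-p->1 1-q->1 1-p->2 1-p->4 1-p->5 3-q->0}
[1] R0 @ {0↦3, 1↦0}  ⇒  5 nodes, 5 edges  {1-p->1 1-q->1 1-p->2 1-p->4 1-p->5}
[2] R1 @ {0↦2, 1↦1}  ⇒  4 nodes, 3 edges  {1-q->1 1-p->4 1-p->5}
halt: no rule applies after step 2
NF edges: [(1, 1, 'q'), (1, 4, 'p'), (1, 5, 'p')]

Answer: p:2 q:1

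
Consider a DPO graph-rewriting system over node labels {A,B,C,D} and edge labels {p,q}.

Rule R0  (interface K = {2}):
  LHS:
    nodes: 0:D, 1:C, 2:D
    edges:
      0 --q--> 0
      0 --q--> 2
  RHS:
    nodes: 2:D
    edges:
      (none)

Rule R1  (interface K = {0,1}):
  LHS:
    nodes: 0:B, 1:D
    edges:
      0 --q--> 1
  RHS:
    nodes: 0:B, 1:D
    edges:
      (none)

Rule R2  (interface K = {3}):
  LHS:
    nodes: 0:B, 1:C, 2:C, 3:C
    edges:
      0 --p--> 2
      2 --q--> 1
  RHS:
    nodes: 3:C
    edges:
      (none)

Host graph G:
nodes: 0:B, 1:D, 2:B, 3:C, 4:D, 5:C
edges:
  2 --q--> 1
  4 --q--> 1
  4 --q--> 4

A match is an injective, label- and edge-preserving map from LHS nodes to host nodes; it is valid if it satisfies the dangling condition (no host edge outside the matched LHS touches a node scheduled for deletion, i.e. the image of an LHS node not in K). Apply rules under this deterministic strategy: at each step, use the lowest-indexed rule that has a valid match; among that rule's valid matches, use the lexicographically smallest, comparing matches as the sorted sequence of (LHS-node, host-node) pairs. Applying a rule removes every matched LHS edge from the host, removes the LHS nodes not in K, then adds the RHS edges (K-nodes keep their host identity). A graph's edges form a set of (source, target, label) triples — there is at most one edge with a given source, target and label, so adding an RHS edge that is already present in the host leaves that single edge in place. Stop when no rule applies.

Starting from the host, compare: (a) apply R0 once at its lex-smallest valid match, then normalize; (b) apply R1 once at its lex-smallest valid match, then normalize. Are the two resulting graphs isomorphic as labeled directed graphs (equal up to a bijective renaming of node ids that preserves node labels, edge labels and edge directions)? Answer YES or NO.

branch R0-first: apply at {0↦4, 1↦3, 2↦1} → |E|=1, then 1 more step(s) → NF |V|=4 |E|=0 V={0:B, 1:D, 2:B, 5:C} E=∅
branch R1-first: apply at {0↦2, 1↦1} → |E|=2, then 1 more step(s) → NF |V|=4 |E|=0 V={0:B, 1:D, 2:B, 5:C} E=∅
graphs isomorphic (equal up to label-preserving node renaming)

Answer: YES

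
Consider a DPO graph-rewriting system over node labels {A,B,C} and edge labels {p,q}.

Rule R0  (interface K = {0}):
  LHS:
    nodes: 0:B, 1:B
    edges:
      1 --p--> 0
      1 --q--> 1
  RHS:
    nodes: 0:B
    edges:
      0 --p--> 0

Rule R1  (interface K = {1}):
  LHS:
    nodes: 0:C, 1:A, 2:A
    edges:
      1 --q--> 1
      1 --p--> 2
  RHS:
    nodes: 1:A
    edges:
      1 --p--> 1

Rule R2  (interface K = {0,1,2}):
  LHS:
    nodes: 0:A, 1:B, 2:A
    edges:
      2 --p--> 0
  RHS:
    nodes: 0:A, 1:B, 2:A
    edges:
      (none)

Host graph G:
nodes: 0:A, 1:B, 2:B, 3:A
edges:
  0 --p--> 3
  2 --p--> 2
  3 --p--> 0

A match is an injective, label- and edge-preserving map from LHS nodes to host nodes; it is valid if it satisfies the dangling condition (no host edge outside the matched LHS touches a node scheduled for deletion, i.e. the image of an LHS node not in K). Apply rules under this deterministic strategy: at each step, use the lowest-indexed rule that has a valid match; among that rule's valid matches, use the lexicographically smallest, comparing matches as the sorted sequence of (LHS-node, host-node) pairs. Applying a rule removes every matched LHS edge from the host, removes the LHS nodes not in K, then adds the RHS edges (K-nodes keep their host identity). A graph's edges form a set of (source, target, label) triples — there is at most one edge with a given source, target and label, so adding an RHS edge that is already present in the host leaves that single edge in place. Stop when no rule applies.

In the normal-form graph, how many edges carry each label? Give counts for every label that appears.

Answer: p:1

Steps:
start.  V:4 E:3  edges: 0-p->3 2-p->2 3-p->0
1. fire R2 via {0↦0, 1↦1, 2↦3}  →  V:4 E:2  edges: 0-p->3 2-p->2
2. fire R2 via {0↦3, 1↦1, 2↦0}  →  V:4 E:1  edges: 2-p->2
normal form: no rule applies after step 2
NF edges: [(2, 2, 'p')]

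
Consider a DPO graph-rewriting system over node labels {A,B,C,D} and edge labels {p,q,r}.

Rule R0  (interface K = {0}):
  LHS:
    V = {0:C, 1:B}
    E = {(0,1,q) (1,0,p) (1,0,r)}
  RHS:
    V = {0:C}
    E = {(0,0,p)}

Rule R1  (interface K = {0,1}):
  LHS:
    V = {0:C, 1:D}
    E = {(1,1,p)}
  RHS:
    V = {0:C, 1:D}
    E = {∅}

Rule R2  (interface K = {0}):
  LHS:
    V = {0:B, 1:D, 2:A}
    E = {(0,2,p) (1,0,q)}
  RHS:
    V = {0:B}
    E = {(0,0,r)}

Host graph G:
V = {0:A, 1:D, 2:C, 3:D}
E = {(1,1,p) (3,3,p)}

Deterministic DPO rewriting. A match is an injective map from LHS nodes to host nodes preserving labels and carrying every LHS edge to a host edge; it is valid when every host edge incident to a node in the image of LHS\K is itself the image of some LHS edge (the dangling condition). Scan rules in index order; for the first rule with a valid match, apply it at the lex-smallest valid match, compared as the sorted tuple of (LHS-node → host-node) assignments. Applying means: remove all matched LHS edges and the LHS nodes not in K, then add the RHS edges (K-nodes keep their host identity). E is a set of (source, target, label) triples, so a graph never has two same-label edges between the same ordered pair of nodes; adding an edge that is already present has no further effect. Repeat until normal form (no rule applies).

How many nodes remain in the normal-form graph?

Answer: 4

Derivation:
[0] host  ⇒  4 nodes, 2 edges  {1-p->1 3-p->3}
[1] R1 @ {0↦2, 1↦1}  ⇒  4 nodes, 1 edges  {3-p->3}
[2] R1 @ {0↦2, 1↦3}  ⇒  4 nodes, 0 edges  {∅}
final graph: no rule applies after step 2
NF nodes: {0:A, 1:D, 2:C, 3:D}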